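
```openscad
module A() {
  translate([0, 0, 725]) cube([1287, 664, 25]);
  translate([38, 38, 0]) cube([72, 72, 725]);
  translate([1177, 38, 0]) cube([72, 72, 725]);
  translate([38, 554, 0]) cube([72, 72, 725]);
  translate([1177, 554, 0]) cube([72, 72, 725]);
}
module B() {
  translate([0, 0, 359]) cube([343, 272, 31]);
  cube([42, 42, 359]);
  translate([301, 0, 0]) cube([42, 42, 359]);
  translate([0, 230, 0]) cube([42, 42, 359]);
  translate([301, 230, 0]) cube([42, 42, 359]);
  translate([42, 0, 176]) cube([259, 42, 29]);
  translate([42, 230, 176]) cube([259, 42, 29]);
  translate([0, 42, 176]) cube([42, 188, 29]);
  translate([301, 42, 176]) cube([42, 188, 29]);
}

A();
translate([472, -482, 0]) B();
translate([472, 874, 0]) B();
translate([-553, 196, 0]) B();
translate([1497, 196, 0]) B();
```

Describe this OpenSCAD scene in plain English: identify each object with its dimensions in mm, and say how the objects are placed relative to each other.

A is a rectangular dining table. The top is 1287×664×25 mm with its upper surface at z = 750 mm. It stands on four 72×72 mm square legs, each inset 38 mm from the nearest pair of top edges, running from the floor to the underside of the top.

B is a four-legged stool. The seat is 343×272 mm, 31 mm thick, top at z = 390 mm. It stands on four square legs, each 42×42 mm in cross-section, from z = 0 to the seat underside, each flush with a corner of the seat. Four stretchers, 42 mm wide and 29 mm tall, connect adjacent legs with their undersides at z = 176 mm, each running between the inner faces of the legs it joins and aligned with the legs' outer faces on the other axis.

Four stools sit around the table at the −y, +y, −x, +x sides.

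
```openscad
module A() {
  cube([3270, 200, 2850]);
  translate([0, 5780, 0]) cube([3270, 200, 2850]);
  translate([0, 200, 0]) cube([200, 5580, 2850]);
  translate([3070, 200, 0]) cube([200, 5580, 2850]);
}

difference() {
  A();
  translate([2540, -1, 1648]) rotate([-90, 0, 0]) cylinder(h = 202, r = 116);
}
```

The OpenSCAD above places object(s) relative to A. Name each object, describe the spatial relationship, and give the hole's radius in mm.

A is a house frame. The house frame has a circular hole through its front wall. The hole's radius is 116 mm.

The subtracted cylinder has r = 116 mm.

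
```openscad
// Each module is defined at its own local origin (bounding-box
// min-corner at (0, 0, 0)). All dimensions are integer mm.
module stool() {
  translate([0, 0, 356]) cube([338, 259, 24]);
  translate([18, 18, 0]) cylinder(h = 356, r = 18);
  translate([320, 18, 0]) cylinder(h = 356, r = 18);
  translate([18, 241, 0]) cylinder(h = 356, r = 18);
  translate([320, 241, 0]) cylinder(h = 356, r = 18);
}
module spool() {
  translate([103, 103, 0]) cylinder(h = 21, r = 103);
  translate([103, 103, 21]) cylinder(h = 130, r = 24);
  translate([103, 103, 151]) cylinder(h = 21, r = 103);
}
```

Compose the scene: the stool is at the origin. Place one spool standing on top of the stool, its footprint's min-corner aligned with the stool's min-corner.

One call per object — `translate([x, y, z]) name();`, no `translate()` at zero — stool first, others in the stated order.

stool();
translate([0, 0, 380]) spool();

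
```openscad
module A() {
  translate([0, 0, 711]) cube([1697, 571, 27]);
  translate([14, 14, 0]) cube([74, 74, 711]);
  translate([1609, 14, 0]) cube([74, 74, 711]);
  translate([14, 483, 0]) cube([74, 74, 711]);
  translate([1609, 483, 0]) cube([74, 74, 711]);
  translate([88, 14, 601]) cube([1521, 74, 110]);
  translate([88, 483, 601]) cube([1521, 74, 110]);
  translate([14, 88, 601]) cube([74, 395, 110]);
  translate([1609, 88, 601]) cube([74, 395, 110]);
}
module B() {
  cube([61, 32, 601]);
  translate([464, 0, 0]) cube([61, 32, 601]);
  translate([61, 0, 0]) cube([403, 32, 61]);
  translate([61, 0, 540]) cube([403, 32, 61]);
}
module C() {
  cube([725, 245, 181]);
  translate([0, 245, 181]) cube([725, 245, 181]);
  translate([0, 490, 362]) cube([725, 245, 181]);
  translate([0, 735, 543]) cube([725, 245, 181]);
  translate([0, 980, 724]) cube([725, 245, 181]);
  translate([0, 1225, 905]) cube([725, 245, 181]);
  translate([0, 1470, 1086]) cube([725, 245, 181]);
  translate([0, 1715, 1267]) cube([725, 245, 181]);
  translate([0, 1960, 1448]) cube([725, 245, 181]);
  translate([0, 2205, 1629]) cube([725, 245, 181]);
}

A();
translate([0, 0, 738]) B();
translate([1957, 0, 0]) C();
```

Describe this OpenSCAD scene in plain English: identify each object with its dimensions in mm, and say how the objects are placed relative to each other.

A is a table with a 1697×571 mm rectangular top, 27 mm thick, top surface at z = 738 mm, supported by four 74×74 mm square legs, each inset 14 mm from the nearest pair of top edges, running from the floor. Four apron rails, 74 mm thick and 110 mm tall, run between adjacent legs with their top edges flush with the underside of the top and their outer faces flush with the legs' outer faces.

B is a picture frame with a 403×479 mm rectangular opening (x by z) and a uniform 61 mm border on every side. Frame depth is 32 mm along y. It is built from two vertical stiles running the full outside height and two horizontal rails spanning the gap between the stiles.

C is a run of 10 identical solid stair steps. Each tread is 725×245 mm and each step block is 181 mm high. Step 1 rests on the floor; step k is offset from step 1 by (k−1)×245 mm in y and (k−1)×181 mm in z.

The picture frame is on top of the table. The staircase is on the floor beside the table on its +x side.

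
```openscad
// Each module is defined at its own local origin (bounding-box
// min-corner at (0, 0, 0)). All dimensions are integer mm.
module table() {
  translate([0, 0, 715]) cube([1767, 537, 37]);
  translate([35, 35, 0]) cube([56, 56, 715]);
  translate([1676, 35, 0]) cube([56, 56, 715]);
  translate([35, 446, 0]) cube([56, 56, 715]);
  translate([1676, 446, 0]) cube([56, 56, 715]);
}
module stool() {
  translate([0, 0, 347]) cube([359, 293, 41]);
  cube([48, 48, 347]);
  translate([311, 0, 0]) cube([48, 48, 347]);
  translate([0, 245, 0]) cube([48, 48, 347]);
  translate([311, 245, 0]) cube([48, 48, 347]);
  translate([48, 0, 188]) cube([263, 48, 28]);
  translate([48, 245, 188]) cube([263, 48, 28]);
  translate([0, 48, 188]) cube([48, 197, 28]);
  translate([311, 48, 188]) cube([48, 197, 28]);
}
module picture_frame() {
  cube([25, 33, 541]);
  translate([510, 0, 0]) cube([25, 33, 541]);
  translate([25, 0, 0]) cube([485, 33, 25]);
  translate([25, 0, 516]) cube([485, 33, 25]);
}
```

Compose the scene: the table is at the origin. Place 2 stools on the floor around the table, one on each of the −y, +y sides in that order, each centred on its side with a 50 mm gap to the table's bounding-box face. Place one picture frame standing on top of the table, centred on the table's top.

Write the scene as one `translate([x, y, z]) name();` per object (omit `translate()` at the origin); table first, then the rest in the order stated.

table();
translate([704, -343, 0]) stool();
translate([704, 587, 0]) stool();
translate([616, 252, 752]) picture_frame();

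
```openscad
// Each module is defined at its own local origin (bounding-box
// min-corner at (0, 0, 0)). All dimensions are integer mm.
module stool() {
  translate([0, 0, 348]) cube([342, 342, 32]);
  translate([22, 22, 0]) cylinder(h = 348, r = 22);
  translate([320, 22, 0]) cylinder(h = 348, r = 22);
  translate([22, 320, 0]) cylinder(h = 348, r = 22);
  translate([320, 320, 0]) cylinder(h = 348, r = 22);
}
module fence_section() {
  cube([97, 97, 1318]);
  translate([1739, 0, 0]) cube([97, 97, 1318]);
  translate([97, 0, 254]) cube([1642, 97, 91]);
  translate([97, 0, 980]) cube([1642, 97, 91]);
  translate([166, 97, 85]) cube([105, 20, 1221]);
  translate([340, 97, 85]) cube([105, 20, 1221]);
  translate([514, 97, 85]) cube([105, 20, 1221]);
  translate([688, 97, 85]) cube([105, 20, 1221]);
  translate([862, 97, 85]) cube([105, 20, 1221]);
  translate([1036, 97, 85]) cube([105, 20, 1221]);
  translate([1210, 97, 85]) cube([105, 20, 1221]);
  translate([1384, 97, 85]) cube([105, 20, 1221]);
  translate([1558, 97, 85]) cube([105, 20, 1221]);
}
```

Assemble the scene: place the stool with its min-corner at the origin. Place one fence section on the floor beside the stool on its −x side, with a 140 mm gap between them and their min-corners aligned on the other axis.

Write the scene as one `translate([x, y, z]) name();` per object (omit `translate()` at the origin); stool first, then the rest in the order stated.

stool();
translate([-1976, 0, 0]) fence_section();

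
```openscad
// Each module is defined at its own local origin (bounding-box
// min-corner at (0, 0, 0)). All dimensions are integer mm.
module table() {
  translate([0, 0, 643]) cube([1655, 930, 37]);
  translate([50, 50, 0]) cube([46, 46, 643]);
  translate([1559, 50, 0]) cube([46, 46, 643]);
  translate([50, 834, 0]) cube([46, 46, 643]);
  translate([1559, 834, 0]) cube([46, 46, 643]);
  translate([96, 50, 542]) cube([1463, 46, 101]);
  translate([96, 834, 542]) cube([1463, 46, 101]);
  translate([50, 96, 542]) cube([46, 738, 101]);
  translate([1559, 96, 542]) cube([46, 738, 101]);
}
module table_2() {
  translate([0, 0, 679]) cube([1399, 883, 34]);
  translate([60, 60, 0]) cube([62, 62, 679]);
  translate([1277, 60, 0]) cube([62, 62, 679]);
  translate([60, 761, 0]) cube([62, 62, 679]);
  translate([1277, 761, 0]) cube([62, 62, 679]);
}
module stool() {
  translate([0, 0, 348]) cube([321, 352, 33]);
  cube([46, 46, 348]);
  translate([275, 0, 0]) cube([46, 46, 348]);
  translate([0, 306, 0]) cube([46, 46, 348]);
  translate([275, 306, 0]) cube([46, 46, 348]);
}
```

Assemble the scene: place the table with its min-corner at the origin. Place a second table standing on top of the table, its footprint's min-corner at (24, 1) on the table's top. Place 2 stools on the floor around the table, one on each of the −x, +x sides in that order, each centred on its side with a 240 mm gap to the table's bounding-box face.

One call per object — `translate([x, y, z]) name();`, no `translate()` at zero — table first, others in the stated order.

table();
translate([24, 1, 680]) table_2();
translate([-561, 289, 0]) stool();
translate([1895, 289, 0]) stool();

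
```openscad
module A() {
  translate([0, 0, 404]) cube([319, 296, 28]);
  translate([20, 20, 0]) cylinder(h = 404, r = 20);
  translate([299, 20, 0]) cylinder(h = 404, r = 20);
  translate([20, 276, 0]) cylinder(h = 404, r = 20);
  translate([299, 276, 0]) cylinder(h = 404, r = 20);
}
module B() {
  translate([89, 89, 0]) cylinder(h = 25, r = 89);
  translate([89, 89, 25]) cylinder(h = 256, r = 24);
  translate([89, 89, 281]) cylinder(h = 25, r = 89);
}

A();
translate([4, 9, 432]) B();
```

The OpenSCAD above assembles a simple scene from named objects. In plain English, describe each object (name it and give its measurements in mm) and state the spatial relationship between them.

A is a simple wooden stool: a rectangular seat 319 mm (x) by 296 mm (y), 28 mm thick, top face at z = 432 mm, on four round legs, each 40 mm in diameter. The legs rest on z = 0, each leg's axis is inset half a diameter from the nearest pair of seat edges (so the leg's bounding box is flush with the corner).

B is a spool: two coaxial disc flanges of radius 89 mm and thickness 25 mm, joined by a core cylinder of radius 24 mm and height 256 mm. The lower flange rests on z = 0 and the three cylinders share a vertical axis.

The spool is on top of the stool.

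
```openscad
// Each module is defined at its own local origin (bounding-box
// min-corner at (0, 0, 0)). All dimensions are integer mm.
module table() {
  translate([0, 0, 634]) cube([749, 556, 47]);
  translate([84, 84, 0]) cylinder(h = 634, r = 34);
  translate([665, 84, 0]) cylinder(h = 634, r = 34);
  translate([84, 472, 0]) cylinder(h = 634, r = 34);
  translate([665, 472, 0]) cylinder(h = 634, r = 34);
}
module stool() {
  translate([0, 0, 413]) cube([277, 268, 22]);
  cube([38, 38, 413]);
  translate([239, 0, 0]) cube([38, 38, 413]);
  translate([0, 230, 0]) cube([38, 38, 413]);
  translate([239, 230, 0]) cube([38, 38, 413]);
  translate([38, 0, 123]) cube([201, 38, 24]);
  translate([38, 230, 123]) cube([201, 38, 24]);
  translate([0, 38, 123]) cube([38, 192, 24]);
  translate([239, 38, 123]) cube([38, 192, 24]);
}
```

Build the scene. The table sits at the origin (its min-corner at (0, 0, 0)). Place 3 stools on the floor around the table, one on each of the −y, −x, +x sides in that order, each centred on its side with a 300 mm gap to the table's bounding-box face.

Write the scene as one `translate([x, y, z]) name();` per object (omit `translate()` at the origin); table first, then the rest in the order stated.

table();
translate([236, -568, 0]) stool();
translate([-577, 144, 0]) stool();
translate([1049, 144, 0]) stool();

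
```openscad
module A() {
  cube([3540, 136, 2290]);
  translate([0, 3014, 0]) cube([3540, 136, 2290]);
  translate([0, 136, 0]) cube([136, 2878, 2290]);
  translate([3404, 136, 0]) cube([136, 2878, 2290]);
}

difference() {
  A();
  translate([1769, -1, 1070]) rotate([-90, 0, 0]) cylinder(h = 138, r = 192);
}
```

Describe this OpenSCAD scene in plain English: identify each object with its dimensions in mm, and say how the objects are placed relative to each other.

A is a box-shaped house frame (walls only): outside footprint 3540×3150 mm, wall height 2290 mm, wall thickness 136 mm. The two y-facing walls run the full x-width; the two x-facing walls fit between the inner faces of the y-facing walls.

The house frame has a circular hole of radius 192 mm through its front wall, centred at (x = 1769, z = 1070).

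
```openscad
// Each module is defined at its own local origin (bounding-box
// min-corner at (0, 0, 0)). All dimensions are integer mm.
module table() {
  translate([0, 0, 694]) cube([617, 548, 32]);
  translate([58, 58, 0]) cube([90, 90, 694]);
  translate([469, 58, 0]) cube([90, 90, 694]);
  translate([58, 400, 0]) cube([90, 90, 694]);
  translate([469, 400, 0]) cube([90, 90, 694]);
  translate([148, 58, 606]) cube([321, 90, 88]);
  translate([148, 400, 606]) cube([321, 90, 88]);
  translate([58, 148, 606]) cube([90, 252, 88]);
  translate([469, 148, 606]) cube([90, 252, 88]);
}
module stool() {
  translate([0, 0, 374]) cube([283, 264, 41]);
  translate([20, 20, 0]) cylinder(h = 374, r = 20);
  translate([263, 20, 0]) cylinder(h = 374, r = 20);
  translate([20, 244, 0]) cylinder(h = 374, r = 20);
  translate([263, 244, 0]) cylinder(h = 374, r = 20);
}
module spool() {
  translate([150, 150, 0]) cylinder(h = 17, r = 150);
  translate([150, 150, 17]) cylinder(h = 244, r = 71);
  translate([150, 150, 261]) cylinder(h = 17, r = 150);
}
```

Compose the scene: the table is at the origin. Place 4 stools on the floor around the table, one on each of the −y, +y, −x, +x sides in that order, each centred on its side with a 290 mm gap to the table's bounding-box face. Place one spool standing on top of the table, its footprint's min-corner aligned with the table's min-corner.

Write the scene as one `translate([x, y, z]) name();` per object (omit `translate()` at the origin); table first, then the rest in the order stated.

table();
translate([167, -554, 0]) stool();
translate([167, 838, 0]) stool();
translate([-573, 142, 0]) stool();
translate([907, 142, 0]) stool();
translate([0, 0, 726]) spool();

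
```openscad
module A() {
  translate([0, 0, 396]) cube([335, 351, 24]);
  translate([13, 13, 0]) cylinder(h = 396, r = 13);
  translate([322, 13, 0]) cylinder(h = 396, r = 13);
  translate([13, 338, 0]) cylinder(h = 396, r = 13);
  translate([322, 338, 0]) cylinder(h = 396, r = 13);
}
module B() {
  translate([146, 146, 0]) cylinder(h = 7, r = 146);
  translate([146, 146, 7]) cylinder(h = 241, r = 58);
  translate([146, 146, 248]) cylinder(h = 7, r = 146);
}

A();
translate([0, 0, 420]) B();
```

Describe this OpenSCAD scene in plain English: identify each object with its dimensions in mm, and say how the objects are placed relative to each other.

A is a four-legged stool. The seat is 335×351 mm, 24 mm thick, top at z = 420 mm. It stands on four round legs, each 26 mm in diameter, from z = 0 to the seat underside, each leg's axis is inset half a diameter from the nearest pair of seat edges (so the leg's bounding box is flush with the corner).

B is a spool: two coaxial disc flanges of radius 146 mm and thickness 7 mm, joined by a core cylinder of radius 58 mm and height 241 mm. The lower flange rests on z = 0 and the three cylinders share a vertical axis.

The spool is on top of the stool.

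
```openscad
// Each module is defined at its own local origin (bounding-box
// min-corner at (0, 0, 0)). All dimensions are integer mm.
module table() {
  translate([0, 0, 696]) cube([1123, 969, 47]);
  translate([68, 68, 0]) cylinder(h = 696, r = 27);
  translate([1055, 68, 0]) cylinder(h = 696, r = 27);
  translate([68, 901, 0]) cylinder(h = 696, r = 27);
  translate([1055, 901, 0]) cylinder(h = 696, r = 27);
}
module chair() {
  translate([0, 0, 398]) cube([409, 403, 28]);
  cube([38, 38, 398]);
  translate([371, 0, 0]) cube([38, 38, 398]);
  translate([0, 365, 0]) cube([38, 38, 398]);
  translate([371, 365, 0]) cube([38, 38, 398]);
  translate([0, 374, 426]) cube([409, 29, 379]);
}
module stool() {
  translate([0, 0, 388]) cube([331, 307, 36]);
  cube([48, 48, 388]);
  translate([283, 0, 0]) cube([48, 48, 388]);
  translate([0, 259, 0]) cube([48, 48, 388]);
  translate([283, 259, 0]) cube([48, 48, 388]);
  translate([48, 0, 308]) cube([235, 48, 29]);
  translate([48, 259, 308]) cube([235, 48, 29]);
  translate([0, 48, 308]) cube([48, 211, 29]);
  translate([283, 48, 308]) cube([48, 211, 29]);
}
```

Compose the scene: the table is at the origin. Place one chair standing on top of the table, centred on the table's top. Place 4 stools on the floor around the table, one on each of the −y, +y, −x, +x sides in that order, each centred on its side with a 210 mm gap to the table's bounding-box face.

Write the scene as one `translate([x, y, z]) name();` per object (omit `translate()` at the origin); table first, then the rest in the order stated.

table();
translate([357, 283, 743]) chair();
translate([396, -517, 0]) stool();
translate([396, 1179, 0]) stool();
translate([-541, 331, 0]) stool();
translate([1333, 331, 0]) stool();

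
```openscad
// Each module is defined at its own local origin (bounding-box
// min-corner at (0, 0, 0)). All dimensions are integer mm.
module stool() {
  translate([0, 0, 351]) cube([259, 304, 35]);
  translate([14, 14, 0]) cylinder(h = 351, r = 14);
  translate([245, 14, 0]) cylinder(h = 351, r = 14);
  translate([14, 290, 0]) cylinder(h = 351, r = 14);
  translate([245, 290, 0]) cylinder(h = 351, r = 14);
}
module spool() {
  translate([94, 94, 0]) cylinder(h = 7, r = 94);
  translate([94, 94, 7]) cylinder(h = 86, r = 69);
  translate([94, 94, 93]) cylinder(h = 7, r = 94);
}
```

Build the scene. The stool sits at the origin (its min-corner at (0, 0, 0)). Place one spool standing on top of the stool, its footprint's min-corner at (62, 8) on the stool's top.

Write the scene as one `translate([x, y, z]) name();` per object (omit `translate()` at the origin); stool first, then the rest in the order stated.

stool();
translate([62, 8, 386]) spool();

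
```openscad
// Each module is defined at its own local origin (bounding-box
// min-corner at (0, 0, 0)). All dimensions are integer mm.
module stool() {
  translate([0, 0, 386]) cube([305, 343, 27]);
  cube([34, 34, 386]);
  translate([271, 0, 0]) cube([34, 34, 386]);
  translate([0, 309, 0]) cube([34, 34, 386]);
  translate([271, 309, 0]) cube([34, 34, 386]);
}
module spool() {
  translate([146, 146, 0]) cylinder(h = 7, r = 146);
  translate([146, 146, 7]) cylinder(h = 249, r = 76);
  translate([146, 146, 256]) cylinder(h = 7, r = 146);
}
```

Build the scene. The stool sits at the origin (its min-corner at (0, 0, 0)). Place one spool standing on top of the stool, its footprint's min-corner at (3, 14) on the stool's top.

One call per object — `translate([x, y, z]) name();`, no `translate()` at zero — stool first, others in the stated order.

stool();
translate([3, 14, 413]) spool();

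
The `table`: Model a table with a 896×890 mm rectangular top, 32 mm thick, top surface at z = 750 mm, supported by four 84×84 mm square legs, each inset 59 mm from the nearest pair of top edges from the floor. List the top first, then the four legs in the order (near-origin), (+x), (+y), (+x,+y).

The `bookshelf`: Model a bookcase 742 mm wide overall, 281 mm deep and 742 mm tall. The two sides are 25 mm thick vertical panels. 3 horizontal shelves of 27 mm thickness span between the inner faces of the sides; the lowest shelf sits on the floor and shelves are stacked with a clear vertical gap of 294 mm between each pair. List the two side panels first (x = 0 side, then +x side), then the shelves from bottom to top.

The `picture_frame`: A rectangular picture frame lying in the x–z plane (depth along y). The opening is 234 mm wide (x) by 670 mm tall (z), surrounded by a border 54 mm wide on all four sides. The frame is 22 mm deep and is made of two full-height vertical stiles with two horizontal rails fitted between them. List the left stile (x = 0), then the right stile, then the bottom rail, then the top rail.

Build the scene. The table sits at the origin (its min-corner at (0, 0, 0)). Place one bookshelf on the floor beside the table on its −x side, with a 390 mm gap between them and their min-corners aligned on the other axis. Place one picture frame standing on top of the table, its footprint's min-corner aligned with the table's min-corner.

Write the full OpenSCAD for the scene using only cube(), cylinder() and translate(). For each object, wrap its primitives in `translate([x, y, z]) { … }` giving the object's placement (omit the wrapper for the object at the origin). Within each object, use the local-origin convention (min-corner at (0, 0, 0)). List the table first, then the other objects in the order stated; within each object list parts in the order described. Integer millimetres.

translate([0, 0, 718]) cube([896, 890, 32]);
translate([59, 59, 0]) cube([84, 84, 718]);
translate([753, 59, 0]) cube([84, 84, 718]);
translate([59, 747, 0]) cube([84, 84, 718]);
translate([753, 747, 0]) cube([84, 84, 718]);
translate([-1132, 0, 0]) {
  cube([25, 281, 742]);
  translate([717, 0, 0]) cube([25, 281, 742]);
  translate([25, 0, 0]) cube([692, 281, 27]);
  translate([25, 0, 321]) cube([692, 281, 27]);
  translate([25, 0, 642]) cube([692, 281, 27]);
}
translate([0, 0, 750]) {
  cube([54, 22, 778]);
  translate([288, 0, 0]) cube([54, 22, 778]);
  translate([54, 0, 0]) cube([234, 22, 54]);
  translate([54, 0, 724]) cube([234, 22, 54]);
}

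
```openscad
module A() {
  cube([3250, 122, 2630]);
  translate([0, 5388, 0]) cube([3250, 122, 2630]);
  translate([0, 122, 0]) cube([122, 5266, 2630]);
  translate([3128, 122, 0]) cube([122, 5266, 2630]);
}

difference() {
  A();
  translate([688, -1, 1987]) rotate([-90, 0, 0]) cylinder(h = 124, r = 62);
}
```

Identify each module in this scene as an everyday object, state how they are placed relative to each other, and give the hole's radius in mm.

A is a house frame. The house frame has a circular hole through its front wall. The hole's radius is 62 mm.

The subtracted cylinder has r = 62 mm.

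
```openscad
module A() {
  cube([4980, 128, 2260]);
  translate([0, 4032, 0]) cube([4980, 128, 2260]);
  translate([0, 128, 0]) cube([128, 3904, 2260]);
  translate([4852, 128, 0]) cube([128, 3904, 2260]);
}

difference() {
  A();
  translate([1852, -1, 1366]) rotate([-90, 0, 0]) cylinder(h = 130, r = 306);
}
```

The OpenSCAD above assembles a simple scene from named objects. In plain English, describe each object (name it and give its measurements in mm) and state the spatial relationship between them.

A is the wall frame of a small rectangular building: four walls, each 2260 mm tall and 128 mm thick, enclosing a footprint 4980 mm (x) by 4160 mm (y) outside-to-outside, with no floor or roof. The front and back walls (the −y and +y sides) span the full width; the two side walls fit between them.

The house frame has a circular hole of radius 306 mm through its front wall, centred at (x = 1852, z = 1366).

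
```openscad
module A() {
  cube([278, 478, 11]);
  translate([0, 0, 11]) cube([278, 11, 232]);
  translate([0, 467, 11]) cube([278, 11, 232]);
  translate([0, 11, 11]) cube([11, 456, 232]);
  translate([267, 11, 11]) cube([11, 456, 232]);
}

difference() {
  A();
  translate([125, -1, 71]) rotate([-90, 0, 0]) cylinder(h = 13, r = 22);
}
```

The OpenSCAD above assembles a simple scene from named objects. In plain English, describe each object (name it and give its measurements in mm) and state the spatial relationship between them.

A is an open storage box with external size 278×478×243 mm and wall thickness 11 mm (the base is also 11 mm thick). The base covers the whole footprint; the four walls stand on the base, with the y-facing walls full-width and the x-facing walls fitting between their inner faces.

The open box has a circular hole of radius 22 mm through its front wall, centred at (x = 125, z = 71).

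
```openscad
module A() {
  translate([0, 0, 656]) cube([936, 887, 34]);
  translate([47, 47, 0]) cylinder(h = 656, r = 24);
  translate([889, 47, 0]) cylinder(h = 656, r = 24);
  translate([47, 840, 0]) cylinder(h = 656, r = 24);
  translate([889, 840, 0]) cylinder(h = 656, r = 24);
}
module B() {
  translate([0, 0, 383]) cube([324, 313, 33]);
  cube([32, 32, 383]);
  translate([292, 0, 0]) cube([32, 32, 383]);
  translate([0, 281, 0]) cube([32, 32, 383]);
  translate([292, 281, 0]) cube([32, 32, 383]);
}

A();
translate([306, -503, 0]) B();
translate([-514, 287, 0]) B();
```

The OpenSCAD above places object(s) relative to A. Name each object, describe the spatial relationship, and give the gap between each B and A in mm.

Each stool's nearest face is 190 mm from the table's bounding box.

A is a table. B is a stool. Two stools sit around the table at the −y, −x sides. The gap between each stool and the table is 190 mm.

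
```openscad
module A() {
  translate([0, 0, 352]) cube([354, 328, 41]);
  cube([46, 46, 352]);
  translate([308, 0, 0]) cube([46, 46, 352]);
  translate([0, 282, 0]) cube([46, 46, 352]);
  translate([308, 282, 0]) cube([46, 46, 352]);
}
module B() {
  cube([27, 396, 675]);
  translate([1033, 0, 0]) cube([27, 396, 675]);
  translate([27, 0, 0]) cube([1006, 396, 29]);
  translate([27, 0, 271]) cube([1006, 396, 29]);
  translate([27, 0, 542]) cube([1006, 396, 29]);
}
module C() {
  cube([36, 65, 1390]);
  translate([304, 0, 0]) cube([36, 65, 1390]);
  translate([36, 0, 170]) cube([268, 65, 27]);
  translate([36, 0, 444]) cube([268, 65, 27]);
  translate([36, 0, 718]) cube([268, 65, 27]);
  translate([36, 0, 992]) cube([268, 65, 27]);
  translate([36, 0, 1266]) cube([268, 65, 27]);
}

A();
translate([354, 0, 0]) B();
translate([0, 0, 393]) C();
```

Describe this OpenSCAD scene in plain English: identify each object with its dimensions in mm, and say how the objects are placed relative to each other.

A is a simple wooden stool: a rectangular seat 354 mm (x) by 328 mm (y), 41 mm thick, top face at z = 393 mm, on four square legs, each 46×46 mm in cross-section. The legs rest on z = 0, each flush with a corner of the seat.

B is a bookshelf 1060 mm wide overall, 396 mm deep and 675 mm tall. The two sides are 27 mm thick vertical panels. 3 horizontal shelves of 29 mm thickness span between the inner faces of the sides; the lowest shelf sits on the floor and shelves are stacked with a clear vertical gap of 242 mm between each pair.

C is a wooden ladder with two side rails of 36×65 mm section and 1390 mm height, set 340 mm apart overall. Between them run 5 rectangular rungs (65 mm deep, 27 mm thick), front faces flush with the rails' −y face. The bottom of the first rung is 170 mm above the floor and each subsequent rung is 274 mm higher than the one below.

The bookshelf is against the stool's +x side, with their −y faces flush. The ladder is on top of the stool.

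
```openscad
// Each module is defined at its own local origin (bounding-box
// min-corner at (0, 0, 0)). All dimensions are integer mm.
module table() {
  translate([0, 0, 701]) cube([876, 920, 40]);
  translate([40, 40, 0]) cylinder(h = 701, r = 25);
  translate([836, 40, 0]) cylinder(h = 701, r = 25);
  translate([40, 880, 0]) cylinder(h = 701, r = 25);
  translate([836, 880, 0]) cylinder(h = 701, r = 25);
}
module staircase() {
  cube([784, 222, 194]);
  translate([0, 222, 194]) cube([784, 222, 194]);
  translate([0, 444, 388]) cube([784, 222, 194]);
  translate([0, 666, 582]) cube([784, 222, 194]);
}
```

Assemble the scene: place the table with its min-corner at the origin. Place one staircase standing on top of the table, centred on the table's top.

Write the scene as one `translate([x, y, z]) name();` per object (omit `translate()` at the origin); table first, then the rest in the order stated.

table();
translate([46, 16, 741]) staircase();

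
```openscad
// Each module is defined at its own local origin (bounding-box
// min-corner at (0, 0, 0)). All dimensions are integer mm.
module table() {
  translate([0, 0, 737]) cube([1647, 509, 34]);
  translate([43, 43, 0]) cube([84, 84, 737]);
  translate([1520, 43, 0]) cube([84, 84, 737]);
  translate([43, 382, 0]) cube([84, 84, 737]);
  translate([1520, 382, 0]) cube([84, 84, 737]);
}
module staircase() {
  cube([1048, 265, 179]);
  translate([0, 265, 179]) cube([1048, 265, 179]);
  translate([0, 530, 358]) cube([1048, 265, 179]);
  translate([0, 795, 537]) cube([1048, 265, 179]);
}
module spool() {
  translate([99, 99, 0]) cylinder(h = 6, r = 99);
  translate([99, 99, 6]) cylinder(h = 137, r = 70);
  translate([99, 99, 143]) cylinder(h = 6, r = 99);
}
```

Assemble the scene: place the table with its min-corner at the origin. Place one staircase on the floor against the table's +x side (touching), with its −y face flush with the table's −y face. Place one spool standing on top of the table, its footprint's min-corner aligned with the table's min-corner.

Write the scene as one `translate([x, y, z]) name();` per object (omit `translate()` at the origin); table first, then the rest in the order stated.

table();
translate([1647, 0, 0]) staircase();
translate([0, 0, 771]) spool();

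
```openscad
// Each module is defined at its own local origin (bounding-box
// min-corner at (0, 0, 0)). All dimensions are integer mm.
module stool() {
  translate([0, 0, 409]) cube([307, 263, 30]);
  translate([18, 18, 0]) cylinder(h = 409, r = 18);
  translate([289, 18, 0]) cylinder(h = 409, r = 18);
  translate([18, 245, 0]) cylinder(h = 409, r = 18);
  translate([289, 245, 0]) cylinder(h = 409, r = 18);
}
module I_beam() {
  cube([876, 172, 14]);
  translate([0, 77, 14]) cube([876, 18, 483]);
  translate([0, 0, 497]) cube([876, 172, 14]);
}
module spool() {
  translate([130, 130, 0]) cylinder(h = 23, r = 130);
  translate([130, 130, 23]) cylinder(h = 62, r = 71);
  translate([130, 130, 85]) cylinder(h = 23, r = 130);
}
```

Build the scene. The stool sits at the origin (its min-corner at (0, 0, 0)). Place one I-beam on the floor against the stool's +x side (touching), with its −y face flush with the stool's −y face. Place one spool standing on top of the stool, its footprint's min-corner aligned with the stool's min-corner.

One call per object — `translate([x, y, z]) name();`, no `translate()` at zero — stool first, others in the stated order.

stool();
translate([307, 0, 0]) I_beam();
translate([0, 0, 439]) spool();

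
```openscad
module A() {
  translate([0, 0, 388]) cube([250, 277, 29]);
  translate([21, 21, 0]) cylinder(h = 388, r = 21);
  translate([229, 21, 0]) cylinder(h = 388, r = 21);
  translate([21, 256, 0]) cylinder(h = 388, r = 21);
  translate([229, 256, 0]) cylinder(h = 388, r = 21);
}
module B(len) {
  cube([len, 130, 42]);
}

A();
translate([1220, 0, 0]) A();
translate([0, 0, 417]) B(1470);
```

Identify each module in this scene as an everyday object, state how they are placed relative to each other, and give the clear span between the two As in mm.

A is a stool. B is a beam. A beam spans the tops of two stools. The clear span between the two stools is 970 mm.

Second stool starts at x = 1220; first ends at x = 250; clear span = 1220 − 250 = 970 mm.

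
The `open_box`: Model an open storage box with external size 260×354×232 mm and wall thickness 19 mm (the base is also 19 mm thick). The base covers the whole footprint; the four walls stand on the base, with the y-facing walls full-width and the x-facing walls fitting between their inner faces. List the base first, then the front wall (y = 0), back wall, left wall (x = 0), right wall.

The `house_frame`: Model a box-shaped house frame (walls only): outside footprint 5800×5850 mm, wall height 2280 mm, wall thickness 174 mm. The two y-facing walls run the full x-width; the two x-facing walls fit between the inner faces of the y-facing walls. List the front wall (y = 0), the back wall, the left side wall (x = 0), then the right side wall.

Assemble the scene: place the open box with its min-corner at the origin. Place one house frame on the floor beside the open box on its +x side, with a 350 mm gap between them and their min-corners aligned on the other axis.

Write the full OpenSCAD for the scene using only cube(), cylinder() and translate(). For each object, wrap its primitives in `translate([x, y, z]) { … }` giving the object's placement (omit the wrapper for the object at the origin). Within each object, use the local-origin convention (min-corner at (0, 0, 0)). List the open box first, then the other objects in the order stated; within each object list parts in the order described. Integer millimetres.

cube([260, 354, 19]);
translate([0, 0, 19]) cube([260, 19, 213]);
translate([0, 335, 19]) cube([260, 19, 213]);
translate([0, 19, 19]) cube([19, 316, 213]);
translate([241, 19, 19]) cube([19, 316, 213]);
translate([610, 0, 0]) {
  cube([5800, 174, 2280]);
  translate([0, 5676, 0]) cube([5800, 174, 2280]);
  translate([0, 174, 0]) cube([174, 5502, 2280]);
  translate([5626, 174, 0]) cube([174, 5502, 2280]);
}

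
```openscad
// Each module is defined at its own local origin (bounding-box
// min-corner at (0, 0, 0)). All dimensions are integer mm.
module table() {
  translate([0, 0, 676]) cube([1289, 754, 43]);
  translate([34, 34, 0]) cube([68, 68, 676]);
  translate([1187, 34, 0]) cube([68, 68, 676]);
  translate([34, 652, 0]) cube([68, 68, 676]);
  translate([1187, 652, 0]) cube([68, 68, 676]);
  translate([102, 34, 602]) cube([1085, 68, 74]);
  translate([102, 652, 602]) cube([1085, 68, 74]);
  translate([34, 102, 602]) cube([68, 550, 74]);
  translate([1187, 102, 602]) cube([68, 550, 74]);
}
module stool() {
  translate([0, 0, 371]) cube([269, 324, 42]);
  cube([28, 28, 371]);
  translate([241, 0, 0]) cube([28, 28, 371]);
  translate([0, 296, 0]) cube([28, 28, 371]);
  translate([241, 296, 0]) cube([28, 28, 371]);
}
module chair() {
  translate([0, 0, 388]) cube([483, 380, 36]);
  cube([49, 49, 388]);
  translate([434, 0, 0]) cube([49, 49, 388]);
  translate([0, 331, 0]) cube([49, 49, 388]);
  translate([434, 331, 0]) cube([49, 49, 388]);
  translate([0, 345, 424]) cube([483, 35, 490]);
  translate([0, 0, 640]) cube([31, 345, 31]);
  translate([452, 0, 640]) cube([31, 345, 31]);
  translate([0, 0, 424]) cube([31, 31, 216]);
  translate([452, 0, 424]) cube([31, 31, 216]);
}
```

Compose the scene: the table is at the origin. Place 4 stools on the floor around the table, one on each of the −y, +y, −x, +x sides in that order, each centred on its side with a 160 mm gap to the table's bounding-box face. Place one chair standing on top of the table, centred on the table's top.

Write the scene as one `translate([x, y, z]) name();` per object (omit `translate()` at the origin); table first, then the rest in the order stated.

table();
translate([510, -484, 0]) stool();
translate([510, 914, 0]) stool();
translate([-429, 215, 0]) stool();
translate([1449, 215, 0]) stool();
translate([403, 187, 719]) chair();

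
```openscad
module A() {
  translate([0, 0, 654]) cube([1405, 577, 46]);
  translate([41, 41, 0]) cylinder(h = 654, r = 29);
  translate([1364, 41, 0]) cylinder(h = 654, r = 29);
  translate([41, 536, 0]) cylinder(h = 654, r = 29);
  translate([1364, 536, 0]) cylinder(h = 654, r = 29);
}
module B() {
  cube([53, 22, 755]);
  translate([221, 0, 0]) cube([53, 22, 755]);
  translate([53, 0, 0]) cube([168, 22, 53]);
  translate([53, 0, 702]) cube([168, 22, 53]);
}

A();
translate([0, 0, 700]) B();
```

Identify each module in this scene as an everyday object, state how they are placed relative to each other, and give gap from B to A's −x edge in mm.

A is a table. B is a picture frame. The picture frame is on top of the table. The gap from the picture frame to the table's −x edge is 0 mm.

The picture frame's min-x is at 0; the table's min-x is 0; gap = 0 mm.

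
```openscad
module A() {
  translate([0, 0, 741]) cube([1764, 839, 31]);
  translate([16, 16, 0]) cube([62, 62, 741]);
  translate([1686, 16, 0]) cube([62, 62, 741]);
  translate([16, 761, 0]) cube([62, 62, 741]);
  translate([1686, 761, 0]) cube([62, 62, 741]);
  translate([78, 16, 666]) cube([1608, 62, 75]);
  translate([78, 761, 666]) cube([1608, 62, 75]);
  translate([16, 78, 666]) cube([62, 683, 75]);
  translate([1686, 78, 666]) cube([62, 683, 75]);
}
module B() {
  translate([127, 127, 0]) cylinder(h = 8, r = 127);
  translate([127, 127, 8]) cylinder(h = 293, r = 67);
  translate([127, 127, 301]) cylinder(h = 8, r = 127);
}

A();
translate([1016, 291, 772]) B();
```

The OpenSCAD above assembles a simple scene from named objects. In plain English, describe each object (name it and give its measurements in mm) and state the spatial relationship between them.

A is a table with a 1764×839 mm rectangular top, 31 mm thick, top surface at z = 772 mm, supported by four 62×62 mm square legs, each inset 16 mm from the nearest pair of top edges, running from the floor. Four apron rails, 62 mm thick and 75 mm tall, run between adjacent legs with their top edges flush with the underside of the top and their outer faces flush with the legs' outer faces.

B is a spool: two coaxial disc flanges of radius 127 mm and thickness 8 mm, joined by a core cylinder of radius 67 mm and height 293 mm. The lower flange rests on z = 0 and the three cylinders share a vertical axis.

The spool is on top of the table.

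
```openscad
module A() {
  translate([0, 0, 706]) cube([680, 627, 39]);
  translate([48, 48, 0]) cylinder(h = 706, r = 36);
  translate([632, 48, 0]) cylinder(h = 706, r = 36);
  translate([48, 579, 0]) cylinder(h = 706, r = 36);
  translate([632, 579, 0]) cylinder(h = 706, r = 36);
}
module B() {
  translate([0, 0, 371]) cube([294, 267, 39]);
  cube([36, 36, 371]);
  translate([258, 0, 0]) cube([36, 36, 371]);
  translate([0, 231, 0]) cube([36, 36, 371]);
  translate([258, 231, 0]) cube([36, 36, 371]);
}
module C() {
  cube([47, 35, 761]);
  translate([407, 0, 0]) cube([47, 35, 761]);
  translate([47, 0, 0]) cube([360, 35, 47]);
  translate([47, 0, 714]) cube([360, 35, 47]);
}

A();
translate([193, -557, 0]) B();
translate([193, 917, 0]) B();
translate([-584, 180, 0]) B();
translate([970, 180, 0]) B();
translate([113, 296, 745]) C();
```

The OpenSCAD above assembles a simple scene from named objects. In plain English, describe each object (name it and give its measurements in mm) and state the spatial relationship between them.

A is a table with a 680×627 mm rectangular top, 39 mm thick, top surface at z = 745 mm, supported by four round legs of 72 mm diameter, each leg's bounding box inset 12 mm from the nearest pair of top edges, running from the floor.

B is a simple wooden stool: a rectangular seat 294 mm (x) by 267 mm (y), 39 mm thick, top face at z = 410 mm, on four square legs, each 36×36 mm in cross-section. The legs rest on z = 0, each flush with a corner of the seat.

C is a rectangular picture frame lying in the x–z plane (depth along y). The opening is 360 mm wide (x) by 667 mm tall (z), surrounded by a border 47 mm wide on all four sides. The frame is 35 mm deep and is made of two full-height vertical stiles with two horizontal rails fitted between them.

Four stools sit around the table at the −y, +y, −x, +x sides. The picture frame is on top of the table, centred.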